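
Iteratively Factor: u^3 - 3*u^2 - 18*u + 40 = (u + 4)*(u^2 - 7*u + 10) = (u - 2)*(u + 4)*(u - 5)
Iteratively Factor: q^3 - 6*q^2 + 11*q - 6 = (q - 3)*(q^2 - 3*q + 2) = (q - 3)*(q - 1)*(q - 2)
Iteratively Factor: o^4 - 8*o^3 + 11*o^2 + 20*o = (o - 4)*(o^3 - 4*o^2 - 5*o) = o*(o - 4)*(o^2 - 4*o - 5) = o*(o - 5)*(o - 4)*(o + 1)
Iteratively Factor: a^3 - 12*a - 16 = (a + 2)*(a^2 - 2*a - 8) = (a - 4)*(a + 2)*(a + 2)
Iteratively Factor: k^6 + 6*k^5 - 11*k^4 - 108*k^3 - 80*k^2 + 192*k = (k)*(k^5 + 6*k^4 - 11*k^3 - 108*k^2 - 80*k + 192) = k*(k + 4)*(k^4 + 2*k^3 - 19*k^2 - 32*k + 48) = k*(k - 1)*(k + 4)*(k^3 + 3*k^2 - 16*k - 48) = k*(k - 1)*(k + 4)^2*(k^2 - k - 12) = k*(k - 1)*(k + 3)*(k + 4)^2*(k - 4)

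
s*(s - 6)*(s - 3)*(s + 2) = s^4 - 7*s^3 + 36*s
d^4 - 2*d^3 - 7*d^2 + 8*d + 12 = (d - 3)*(d - 2)*(d + 1)*(d + 2)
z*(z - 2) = z^2 - 2*z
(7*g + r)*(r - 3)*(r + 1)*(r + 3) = 7*g*r^3 + 7*g*r^2 - 63*g*r - 63*g + r^4 + r^3 - 9*r^2 - 9*r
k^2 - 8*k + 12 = (k - 6)*(k - 2)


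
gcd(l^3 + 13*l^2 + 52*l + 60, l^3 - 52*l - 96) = l^2 + 8*l + 12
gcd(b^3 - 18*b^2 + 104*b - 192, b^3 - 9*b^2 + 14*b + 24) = b^2 - 10*b + 24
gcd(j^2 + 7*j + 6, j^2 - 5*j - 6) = j + 1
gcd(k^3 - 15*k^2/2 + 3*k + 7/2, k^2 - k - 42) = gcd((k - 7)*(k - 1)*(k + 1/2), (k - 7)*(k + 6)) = k - 7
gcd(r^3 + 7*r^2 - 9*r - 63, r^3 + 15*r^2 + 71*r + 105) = r^2 + 10*r + 21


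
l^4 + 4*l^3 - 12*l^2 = l^2*(l - 2)*(l + 6)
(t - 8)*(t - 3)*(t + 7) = t^3 - 4*t^2 - 53*t + 168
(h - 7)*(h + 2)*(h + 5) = h^3 - 39*h - 70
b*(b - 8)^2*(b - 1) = b^4 - 17*b^3 + 80*b^2 - 64*b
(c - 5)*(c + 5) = c^2 - 25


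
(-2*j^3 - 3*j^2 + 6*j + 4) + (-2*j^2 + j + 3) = -2*j^3 - 5*j^2 + 7*j + 7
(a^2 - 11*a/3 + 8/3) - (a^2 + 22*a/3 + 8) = -11*a - 16/3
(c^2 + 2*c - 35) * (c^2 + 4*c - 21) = c^4 + 6*c^3 - 48*c^2 - 182*c + 735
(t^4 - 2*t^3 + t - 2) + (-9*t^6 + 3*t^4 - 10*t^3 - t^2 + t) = -9*t^6 + 4*t^4 - 12*t^3 - t^2 + 2*t - 2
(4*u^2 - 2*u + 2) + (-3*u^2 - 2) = u^2 - 2*u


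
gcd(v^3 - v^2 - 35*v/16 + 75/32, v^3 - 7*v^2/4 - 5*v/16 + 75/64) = v^2 - 5*v/2 + 25/16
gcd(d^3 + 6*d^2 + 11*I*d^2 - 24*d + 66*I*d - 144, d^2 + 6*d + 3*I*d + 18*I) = d^2 + d*(6 + 3*I) + 18*I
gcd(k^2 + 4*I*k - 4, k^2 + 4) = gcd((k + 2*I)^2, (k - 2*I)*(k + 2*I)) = k + 2*I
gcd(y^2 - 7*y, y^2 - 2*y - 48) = 1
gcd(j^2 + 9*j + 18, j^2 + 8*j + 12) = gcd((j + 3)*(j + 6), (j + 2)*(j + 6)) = j + 6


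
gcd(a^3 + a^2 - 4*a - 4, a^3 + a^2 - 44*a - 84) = a + 2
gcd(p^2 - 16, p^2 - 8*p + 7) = 1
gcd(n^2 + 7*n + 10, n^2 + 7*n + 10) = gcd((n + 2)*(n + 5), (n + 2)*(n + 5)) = n^2 + 7*n + 10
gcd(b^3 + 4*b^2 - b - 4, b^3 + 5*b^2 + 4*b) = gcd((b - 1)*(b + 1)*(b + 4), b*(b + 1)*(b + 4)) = b^2 + 5*b + 4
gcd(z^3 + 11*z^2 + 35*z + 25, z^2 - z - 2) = z + 1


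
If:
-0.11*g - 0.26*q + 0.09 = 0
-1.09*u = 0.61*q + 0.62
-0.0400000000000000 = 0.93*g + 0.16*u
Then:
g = 0.08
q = 0.31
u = -0.74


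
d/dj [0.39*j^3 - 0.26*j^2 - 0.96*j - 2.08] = 1.17*j^2 - 0.52*j - 0.96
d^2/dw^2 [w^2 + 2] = 2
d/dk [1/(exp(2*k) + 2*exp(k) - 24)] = -2*(exp(k) + 1)*exp(k)/(exp(2*k) + 2*exp(k) - 24)^2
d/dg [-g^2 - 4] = -2*g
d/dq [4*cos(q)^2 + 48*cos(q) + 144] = -8*(cos(q) + 6)*sin(q)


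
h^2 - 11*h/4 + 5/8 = (h - 5/2)*(h - 1/4)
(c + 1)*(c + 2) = c^2 + 3*c + 2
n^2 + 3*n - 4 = (n - 1)*(n + 4)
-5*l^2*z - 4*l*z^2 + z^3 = z*(-5*l + z)*(l + z)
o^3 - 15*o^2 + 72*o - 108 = (o - 6)^2*(o - 3)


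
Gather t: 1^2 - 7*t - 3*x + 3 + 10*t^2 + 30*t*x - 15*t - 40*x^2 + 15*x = 10*t^2 + t*(30*x - 22) - 40*x^2 + 12*x + 4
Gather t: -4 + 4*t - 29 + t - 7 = 5*t - 40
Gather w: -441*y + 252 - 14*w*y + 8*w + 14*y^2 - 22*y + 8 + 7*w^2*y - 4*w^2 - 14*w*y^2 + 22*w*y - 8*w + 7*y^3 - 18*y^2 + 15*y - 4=w^2*(7*y - 4) + w*(-14*y^2 + 8*y) + 7*y^3 - 4*y^2 - 448*y + 256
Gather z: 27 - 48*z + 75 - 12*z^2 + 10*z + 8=-12*z^2 - 38*z + 110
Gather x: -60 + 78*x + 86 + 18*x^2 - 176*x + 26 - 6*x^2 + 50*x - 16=12*x^2 - 48*x + 36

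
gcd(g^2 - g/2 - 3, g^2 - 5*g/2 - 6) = g + 3/2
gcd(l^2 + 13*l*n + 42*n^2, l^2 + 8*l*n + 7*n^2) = l + 7*n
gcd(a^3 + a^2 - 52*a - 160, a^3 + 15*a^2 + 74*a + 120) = a^2 + 9*a + 20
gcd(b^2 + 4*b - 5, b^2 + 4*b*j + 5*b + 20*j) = b + 5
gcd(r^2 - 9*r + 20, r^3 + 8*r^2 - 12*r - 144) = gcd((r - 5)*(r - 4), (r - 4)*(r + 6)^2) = r - 4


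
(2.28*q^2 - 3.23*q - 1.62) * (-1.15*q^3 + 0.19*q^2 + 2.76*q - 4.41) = -2.622*q^5 + 4.1477*q^4 + 7.5421*q^3 - 19.2774*q^2 + 9.7731*q + 7.1442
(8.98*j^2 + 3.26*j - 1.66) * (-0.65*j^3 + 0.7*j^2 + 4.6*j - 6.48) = -5.837*j^5 + 4.167*j^4 + 44.669*j^3 - 44.3564*j^2 - 28.7608*j + 10.7568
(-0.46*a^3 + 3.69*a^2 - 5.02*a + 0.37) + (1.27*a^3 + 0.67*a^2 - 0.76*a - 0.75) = 0.81*a^3 + 4.36*a^2 - 5.78*a - 0.38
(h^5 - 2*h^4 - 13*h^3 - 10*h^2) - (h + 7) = h^5 - 2*h^4 - 13*h^3 - 10*h^2 - h - 7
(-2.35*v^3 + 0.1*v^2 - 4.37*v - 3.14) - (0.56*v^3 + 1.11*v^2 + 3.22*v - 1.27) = -2.91*v^3 - 1.01*v^2 - 7.59*v - 1.87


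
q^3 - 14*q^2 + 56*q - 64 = (q - 8)*(q - 4)*(q - 2)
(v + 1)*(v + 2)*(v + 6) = v^3 + 9*v^2 + 20*v + 12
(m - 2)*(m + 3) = m^2 + m - 6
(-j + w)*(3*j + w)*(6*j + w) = -18*j^3 + 9*j^2*w + 8*j*w^2 + w^3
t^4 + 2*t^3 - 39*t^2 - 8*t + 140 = (t - 5)*(t - 2)*(t + 2)*(t + 7)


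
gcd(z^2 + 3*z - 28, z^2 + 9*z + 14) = z + 7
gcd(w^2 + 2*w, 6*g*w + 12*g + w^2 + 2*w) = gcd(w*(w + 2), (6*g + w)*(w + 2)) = w + 2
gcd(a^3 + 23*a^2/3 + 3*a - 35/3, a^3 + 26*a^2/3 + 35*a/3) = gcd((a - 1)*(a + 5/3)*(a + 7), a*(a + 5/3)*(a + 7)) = a^2 + 26*a/3 + 35/3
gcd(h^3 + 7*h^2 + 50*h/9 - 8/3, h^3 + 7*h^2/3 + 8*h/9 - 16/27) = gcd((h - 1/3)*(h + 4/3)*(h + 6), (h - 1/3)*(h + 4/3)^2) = h^2 + h - 4/9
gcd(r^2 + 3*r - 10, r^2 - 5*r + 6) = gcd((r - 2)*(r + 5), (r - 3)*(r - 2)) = r - 2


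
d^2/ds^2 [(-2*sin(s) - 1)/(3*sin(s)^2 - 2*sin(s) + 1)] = 2*(81*sin(s)^5 + 24*sin(s)^4 - 29*sin(s)^2 - 163*sin(s)/4 + 135*sin(3*s)/4 - 9*sin(5*s)/2 - 5)/(3*sin(s)^2 - 2*sin(s) + 1)^3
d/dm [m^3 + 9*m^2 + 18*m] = 3*m^2 + 18*m + 18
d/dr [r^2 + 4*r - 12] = 2*r + 4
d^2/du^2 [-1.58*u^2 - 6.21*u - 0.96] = -3.16000000000000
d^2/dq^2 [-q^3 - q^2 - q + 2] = -6*q - 2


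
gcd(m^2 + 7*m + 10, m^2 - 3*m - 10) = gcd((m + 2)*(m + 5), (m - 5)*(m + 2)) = m + 2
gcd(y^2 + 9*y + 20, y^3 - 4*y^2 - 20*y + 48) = y + 4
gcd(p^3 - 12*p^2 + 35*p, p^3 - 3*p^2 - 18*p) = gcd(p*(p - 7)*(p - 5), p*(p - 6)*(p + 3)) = p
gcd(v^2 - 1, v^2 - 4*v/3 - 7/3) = v + 1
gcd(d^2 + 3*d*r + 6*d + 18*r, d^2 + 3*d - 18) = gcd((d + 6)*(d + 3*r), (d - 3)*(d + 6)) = d + 6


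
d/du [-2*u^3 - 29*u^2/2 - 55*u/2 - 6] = -6*u^2 - 29*u - 55/2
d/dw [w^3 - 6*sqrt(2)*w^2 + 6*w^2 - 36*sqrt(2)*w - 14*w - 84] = 3*w^2 - 12*sqrt(2)*w + 12*w - 36*sqrt(2) - 14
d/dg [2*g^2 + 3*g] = 4*g + 3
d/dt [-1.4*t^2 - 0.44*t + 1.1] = -2.8*t - 0.44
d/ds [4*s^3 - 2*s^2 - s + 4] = 12*s^2 - 4*s - 1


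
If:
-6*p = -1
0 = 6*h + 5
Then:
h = -5/6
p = 1/6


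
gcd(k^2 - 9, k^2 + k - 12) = k - 3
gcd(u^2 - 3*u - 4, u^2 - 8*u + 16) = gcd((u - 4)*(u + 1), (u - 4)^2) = u - 4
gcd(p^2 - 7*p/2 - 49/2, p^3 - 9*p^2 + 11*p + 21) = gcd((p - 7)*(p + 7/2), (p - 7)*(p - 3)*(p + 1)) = p - 7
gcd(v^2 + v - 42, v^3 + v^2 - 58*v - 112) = v + 7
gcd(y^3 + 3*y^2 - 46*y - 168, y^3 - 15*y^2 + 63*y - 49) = y - 7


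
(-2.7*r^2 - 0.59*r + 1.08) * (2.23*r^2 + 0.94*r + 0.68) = -6.021*r^4 - 3.8537*r^3 + 0.0178*r^2 + 0.614*r + 0.7344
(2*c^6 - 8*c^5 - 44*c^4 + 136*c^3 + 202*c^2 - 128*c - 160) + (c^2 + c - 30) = 2*c^6 - 8*c^5 - 44*c^4 + 136*c^3 + 203*c^2 - 127*c - 190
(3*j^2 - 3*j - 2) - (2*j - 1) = 3*j^2 - 5*j - 1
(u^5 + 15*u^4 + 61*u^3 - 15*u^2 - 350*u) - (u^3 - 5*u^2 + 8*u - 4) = u^5 + 15*u^4 + 60*u^3 - 10*u^2 - 358*u + 4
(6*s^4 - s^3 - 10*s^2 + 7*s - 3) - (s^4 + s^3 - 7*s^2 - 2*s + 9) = 5*s^4 - 2*s^3 - 3*s^2 + 9*s - 12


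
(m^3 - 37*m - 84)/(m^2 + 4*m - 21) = (m^3 - 37*m - 84)/(m^2 + 4*m - 21)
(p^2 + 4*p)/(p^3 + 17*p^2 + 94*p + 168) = p/(p^2 + 13*p + 42)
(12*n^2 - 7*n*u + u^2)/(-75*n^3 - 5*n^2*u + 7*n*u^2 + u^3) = (-4*n + u)/(25*n^2 + 10*n*u + u^2)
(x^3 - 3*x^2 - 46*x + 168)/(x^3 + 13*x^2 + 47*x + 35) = (x^2 - 10*x + 24)/(x^2 + 6*x + 5)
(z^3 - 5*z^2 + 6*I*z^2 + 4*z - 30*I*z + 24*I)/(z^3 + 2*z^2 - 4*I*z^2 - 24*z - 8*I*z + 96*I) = (z^2 + z*(-1 + 6*I) - 6*I)/(z^2 + z*(6 - 4*I) - 24*I)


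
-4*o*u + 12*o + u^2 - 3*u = (-4*o + u)*(u - 3)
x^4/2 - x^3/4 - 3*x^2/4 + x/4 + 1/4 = (x/2 + 1/2)*(x - 1)^2*(x + 1/2)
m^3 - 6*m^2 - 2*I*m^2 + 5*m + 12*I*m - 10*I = (m - 5)*(m - 1)*(m - 2*I)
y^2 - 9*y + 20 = (y - 5)*(y - 4)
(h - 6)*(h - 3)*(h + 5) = h^3 - 4*h^2 - 27*h + 90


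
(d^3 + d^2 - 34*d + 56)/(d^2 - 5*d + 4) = (d^2 + 5*d - 14)/(d - 1)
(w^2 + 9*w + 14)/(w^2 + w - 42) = (w + 2)/(w - 6)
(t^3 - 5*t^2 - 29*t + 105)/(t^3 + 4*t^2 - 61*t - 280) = (t^2 - 10*t + 21)/(t^2 - t - 56)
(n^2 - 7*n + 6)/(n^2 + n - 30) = (n^2 - 7*n + 6)/(n^2 + n - 30)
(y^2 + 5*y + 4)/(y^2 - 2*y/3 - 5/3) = 3*(y + 4)/(3*y - 5)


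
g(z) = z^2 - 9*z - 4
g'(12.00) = 15.00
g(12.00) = 32.00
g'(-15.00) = -39.00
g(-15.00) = 356.00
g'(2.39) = -4.22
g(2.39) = -19.80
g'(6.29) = 3.58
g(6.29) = -21.05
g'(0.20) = -8.60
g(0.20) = -5.76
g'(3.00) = -3.00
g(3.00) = -22.00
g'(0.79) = -7.42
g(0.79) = -10.49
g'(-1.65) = -12.30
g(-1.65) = 13.57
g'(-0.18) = -9.36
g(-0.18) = -2.35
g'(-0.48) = -9.96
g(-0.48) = 0.55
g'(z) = 2*z - 9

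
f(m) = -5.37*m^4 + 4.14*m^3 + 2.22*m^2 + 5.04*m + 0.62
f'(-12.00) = 38857.68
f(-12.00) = -118246.42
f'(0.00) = 5.04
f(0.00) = 0.62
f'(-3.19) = 814.54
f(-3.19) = -683.34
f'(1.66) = -51.62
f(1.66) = -6.73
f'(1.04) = -1.07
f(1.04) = 6.64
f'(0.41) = 7.47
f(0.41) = 3.19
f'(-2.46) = 389.05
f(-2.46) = -256.64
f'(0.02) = 5.13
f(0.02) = 0.72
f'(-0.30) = 5.41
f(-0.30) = -0.85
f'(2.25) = -166.76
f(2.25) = -67.27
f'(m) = -21.48*m^3 + 12.42*m^2 + 4.44*m + 5.04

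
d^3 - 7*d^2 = d^2*(d - 7)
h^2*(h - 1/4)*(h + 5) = h^4 + 19*h^3/4 - 5*h^2/4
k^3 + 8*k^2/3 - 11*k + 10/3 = (k - 2)*(k - 1/3)*(k + 5)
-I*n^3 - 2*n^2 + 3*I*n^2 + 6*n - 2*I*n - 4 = (n - 2)*(n - 2*I)*(-I*n + I)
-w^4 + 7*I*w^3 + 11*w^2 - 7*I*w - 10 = (w - 5*I)*(w - 2*I)*(-I*w - I)*(-I*w + I)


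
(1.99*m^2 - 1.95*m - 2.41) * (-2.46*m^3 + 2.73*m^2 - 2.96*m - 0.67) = -4.8954*m^5 + 10.2297*m^4 - 5.2853*m^3 - 2.1406*m^2 + 8.4401*m + 1.6147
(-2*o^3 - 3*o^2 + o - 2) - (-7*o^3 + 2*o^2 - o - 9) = 5*o^3 - 5*o^2 + 2*o + 7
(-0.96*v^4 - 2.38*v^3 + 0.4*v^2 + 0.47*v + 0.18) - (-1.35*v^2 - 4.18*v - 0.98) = -0.96*v^4 - 2.38*v^3 + 1.75*v^2 + 4.65*v + 1.16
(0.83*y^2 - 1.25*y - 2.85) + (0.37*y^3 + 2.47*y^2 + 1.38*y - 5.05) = 0.37*y^3 + 3.3*y^2 + 0.13*y - 7.9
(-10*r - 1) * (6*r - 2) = -60*r^2 + 14*r + 2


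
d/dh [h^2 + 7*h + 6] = 2*h + 7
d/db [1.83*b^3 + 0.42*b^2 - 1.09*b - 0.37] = 5.49*b^2 + 0.84*b - 1.09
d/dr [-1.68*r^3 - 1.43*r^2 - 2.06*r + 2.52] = -5.04*r^2 - 2.86*r - 2.06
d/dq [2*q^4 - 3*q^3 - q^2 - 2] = q*(8*q^2 - 9*q - 2)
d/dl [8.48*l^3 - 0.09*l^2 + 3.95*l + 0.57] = 25.44*l^2 - 0.18*l + 3.95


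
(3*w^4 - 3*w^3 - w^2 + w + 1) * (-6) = -18*w^4 + 18*w^3 + 6*w^2 - 6*w - 6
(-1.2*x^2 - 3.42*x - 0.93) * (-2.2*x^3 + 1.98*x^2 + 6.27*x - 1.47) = 2.64*x^5 + 5.148*x^4 - 12.2496*x^3 - 21.5208*x^2 - 0.8037*x + 1.3671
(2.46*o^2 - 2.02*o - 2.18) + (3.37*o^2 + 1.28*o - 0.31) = 5.83*o^2 - 0.74*o - 2.49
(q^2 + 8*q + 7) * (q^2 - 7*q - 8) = q^4 + q^3 - 57*q^2 - 113*q - 56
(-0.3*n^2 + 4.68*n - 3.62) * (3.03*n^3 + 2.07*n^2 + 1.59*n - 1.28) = -0.909*n^5 + 13.5594*n^4 - 1.758*n^3 + 0.331800000000001*n^2 - 11.7462*n + 4.6336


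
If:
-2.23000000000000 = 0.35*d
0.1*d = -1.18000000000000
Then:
No Solution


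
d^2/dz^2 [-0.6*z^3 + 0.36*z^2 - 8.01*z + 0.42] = 0.72 - 3.6*z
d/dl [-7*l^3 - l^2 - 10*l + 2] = -21*l^2 - 2*l - 10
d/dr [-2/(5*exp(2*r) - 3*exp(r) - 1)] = (20*exp(r) - 6)*exp(r)/(-5*exp(2*r) + 3*exp(r) + 1)^2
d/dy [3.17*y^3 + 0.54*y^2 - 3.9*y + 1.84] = 9.51*y^2 + 1.08*y - 3.9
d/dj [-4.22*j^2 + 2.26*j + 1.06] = 2.26 - 8.44*j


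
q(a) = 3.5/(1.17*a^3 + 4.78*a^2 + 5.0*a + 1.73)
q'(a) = 3.5*(-3.51*a^2 - 9.56*a - 5.0)/(1.17*a^3 + 4.78*a^2 + 5.0*a + 1.73)^2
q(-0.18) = 3.58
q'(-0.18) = -12.41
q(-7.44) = -0.01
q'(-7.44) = -0.01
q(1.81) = 0.10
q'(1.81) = -0.11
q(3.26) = 0.03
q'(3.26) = -0.02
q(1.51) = 0.14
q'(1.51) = -0.16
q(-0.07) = 2.49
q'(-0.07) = -7.73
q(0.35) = 0.85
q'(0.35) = -1.81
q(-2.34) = 2.89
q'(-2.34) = -4.40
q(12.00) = 0.00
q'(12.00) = -0.00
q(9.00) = 0.00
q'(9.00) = -0.00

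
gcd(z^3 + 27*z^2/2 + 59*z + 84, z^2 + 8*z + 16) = z + 4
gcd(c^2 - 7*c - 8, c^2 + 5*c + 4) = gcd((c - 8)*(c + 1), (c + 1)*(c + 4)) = c + 1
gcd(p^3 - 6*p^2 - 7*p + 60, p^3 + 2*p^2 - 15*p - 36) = p^2 - p - 12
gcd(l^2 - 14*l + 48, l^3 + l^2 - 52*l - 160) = l - 8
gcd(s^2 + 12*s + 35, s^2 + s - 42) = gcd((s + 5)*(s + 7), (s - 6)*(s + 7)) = s + 7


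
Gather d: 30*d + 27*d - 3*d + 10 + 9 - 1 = 54*d + 18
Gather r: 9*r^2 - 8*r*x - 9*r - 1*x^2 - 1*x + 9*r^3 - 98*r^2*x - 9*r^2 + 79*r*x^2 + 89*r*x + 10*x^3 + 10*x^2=9*r^3 - 98*r^2*x + r*(79*x^2 + 81*x - 9) + 10*x^3 + 9*x^2 - x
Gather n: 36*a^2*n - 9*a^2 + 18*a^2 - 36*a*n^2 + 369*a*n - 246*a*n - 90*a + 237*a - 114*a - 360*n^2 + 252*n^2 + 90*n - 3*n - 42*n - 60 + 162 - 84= 9*a^2 + 33*a + n^2*(-36*a - 108) + n*(36*a^2 + 123*a + 45) + 18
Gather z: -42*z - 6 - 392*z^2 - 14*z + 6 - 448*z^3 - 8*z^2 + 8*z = -448*z^3 - 400*z^2 - 48*z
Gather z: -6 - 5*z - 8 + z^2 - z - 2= z^2 - 6*z - 16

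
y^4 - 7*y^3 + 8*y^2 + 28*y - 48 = (y - 4)*(y - 3)*(y - 2)*(y + 2)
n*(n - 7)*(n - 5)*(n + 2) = n^4 - 10*n^3 + 11*n^2 + 70*n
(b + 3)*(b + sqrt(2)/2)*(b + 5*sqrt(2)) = b^3 + 3*b^2 + 11*sqrt(2)*b^2/2 + 5*b + 33*sqrt(2)*b/2 + 15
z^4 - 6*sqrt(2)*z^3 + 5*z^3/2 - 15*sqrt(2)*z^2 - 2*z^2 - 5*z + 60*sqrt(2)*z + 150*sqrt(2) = (z + 5/2)*(z - 5*sqrt(2))*(z - 3*sqrt(2))*(z + 2*sqrt(2))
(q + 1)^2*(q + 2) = q^3 + 4*q^2 + 5*q + 2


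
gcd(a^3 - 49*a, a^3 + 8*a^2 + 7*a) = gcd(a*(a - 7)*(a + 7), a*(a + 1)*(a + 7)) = a^2 + 7*a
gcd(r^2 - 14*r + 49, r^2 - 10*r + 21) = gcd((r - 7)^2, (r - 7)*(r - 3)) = r - 7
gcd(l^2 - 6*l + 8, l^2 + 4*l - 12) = l - 2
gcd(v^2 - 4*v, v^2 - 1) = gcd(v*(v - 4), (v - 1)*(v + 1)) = 1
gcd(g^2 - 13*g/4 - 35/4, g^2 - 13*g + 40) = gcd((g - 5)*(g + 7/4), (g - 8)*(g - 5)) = g - 5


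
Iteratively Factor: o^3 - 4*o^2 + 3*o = (o)*(o^2 - 4*o + 3) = o*(o - 1)*(o - 3)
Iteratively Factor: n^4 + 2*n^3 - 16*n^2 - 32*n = (n + 4)*(n^3 - 2*n^2 - 8*n) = (n - 4)*(n + 4)*(n^2 + 2*n) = n*(n - 4)*(n + 4)*(n + 2)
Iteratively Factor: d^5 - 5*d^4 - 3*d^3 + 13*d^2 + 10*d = (d + 1)*(d^4 - 6*d^3 + 3*d^2 + 10*d) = (d - 2)*(d + 1)*(d^3 - 4*d^2 - 5*d) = (d - 5)*(d - 2)*(d + 1)*(d^2 + d) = d*(d - 5)*(d - 2)*(d + 1)*(d + 1)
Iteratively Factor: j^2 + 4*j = (j)*(j + 4)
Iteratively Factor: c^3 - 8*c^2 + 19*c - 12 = (c - 4)*(c^2 - 4*c + 3) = (c - 4)*(c - 3)*(c - 1)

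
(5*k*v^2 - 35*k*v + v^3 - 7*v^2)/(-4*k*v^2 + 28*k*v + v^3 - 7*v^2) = (5*k + v)/(-4*k + v)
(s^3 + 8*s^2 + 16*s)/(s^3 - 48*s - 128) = s/(s - 8)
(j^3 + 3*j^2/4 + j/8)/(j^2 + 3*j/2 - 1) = j*(8*j^2 + 6*j + 1)/(4*(2*j^2 + 3*j - 2))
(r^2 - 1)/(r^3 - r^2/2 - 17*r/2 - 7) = 2*(r - 1)/(2*r^2 - 3*r - 14)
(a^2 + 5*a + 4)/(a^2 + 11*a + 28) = (a + 1)/(a + 7)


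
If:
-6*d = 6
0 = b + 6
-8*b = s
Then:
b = -6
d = -1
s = 48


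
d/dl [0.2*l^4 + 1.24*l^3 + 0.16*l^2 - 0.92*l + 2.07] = 0.8*l^3 + 3.72*l^2 + 0.32*l - 0.92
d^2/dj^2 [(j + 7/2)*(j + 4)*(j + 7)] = 6*j + 29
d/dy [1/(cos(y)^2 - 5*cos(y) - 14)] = (2*cos(y) - 5)*sin(y)/(sin(y)^2 + 5*cos(y) + 13)^2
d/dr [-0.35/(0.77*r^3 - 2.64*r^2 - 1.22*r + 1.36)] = (0.8085*r^2 - 1.848*r - 0.427)/(0.77*r^3 - 2.64*r^2 - 1.22*r + 1.36)^2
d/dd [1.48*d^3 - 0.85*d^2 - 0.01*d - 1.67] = 4.44*d^2 - 1.7*d - 0.01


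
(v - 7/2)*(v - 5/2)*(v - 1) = v^3 - 7*v^2 + 59*v/4 - 35/4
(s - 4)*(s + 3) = s^2 - s - 12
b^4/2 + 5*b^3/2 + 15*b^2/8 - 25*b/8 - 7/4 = (b/2 + 1)*(b - 1)*(b + 1/2)*(b + 7/2)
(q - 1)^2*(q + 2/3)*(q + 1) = q^4 - q^3/3 - 5*q^2/3 + q/3 + 2/3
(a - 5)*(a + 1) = a^2 - 4*a - 5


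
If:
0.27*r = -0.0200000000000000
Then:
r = -0.07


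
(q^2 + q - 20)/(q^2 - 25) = (q - 4)/(q - 5)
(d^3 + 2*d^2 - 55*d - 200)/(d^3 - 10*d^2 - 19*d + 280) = (d + 5)/(d - 7)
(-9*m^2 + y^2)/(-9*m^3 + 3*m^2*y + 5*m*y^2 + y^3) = (-3*m + y)/(-3*m^2 + 2*m*y + y^2)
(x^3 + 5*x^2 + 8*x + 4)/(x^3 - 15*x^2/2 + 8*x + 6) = 2*(x^3 + 5*x^2 + 8*x + 4)/(2*x^3 - 15*x^2 + 16*x + 12)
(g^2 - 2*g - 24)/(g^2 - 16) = (g - 6)/(g - 4)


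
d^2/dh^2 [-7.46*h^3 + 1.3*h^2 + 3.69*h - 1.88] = 2.6 - 44.76*h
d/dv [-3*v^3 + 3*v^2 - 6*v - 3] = -9*v^2 + 6*v - 6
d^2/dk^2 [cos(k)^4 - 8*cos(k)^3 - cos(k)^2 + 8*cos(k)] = -16*sin(k)^4 + 16*sin(k)^2 - 2*cos(k) + 18*cos(3*k) - 2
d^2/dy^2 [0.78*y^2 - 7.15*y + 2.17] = 1.56000000000000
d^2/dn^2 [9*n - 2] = 0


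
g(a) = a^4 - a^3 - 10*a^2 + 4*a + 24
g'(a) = 4*a^3 - 3*a^2 - 20*a + 4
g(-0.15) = 23.18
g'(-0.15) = 6.92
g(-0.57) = 18.76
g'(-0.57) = 13.68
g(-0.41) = 20.78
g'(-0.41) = 11.42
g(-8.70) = 5619.78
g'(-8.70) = -2683.08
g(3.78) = 46.38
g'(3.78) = 101.58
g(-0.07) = 23.67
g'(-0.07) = 5.38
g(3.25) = 8.61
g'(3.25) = 44.62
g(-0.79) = 15.48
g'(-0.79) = 15.96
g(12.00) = 17640.00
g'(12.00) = 6244.00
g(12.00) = 17640.00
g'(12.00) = 6244.00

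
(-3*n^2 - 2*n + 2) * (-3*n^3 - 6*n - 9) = 9*n^5 + 6*n^4 + 12*n^3 + 39*n^2 + 6*n - 18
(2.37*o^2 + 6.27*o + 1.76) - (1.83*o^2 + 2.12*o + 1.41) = 0.54*o^2 + 4.15*o + 0.35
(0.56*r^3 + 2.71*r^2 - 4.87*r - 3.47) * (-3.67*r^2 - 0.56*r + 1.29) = -2.0552*r^5 - 10.2593*r^4 + 17.0777*r^3 + 18.958*r^2 - 4.3391*r - 4.4763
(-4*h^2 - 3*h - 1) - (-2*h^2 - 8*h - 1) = -2*h^2 + 5*h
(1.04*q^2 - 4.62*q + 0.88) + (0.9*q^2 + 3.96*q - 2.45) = 1.94*q^2 - 0.66*q - 1.57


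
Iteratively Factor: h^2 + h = (h + 1)*(h)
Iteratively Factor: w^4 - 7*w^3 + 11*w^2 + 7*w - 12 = (w + 1)*(w^3 - 8*w^2 + 19*w - 12) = (w - 1)*(w + 1)*(w^2 - 7*w + 12) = (w - 4)*(w - 1)*(w + 1)*(w - 3)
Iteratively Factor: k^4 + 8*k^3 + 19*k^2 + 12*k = (k)*(k^3 + 8*k^2 + 19*k + 12) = k*(k + 1)*(k^2 + 7*k + 12) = k*(k + 1)*(k + 3)*(k + 4)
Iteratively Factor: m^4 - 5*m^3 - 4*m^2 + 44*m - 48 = (m - 4)*(m^3 - m^2 - 8*m + 12) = (m - 4)*(m + 3)*(m^2 - 4*m + 4) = (m - 4)*(m - 2)*(m + 3)*(m - 2)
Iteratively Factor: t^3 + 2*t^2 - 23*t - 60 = (t + 4)*(t^2 - 2*t - 15) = (t - 5)*(t + 4)*(t + 3)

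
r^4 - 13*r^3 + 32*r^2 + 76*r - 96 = (r - 8)*(r - 6)*(r - 1)*(r + 2)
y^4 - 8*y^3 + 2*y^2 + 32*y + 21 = (y - 7)*(y - 3)*(y + 1)^2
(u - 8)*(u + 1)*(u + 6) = u^3 - u^2 - 50*u - 48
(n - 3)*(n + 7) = n^2 + 4*n - 21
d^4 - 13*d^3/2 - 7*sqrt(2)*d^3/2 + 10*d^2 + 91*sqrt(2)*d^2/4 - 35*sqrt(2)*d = d*(d - 4)*(d - 5/2)*(d - 7*sqrt(2)/2)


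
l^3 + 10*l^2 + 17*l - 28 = (l - 1)*(l + 4)*(l + 7)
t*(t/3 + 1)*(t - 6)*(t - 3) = t^4/3 - 2*t^3 - 3*t^2 + 18*t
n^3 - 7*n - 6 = (n - 3)*(n + 1)*(n + 2)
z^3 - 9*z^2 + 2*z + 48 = (z - 8)*(z - 3)*(z + 2)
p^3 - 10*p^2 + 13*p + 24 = (p - 8)*(p - 3)*(p + 1)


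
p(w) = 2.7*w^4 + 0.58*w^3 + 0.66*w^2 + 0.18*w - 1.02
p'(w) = 10.8*w^3 + 1.74*w^2 + 1.32*w + 0.18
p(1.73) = 28.45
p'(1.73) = 63.59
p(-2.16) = 54.60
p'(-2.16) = -103.39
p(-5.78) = 2921.52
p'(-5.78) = -2034.80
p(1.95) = 45.18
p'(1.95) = 89.45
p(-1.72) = 21.30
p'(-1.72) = -51.90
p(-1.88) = 30.85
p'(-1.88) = -67.91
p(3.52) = 447.60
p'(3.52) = 497.42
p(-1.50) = 11.91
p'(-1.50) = -34.34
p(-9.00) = 17342.70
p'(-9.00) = -7743.96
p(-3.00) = 207.42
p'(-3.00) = -279.72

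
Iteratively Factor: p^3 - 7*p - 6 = (p + 1)*(p^2 - p - 6) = (p - 3)*(p + 1)*(p + 2)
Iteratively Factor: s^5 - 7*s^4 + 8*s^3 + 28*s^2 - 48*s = (s - 4)*(s^4 - 3*s^3 - 4*s^2 + 12*s) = (s - 4)*(s - 2)*(s^3 - s^2 - 6*s) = (s - 4)*(s - 2)*(s + 2)*(s^2 - 3*s) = (s - 4)*(s - 3)*(s - 2)*(s + 2)*(s)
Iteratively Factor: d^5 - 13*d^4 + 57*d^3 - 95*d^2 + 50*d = (d - 1)*(d^4 - 12*d^3 + 45*d^2 - 50*d) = d*(d - 1)*(d^3 - 12*d^2 + 45*d - 50) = d*(d - 5)*(d - 1)*(d^2 - 7*d + 10) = d*(d - 5)^2*(d - 1)*(d - 2)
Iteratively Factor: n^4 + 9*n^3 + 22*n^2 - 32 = (n + 4)*(n^3 + 5*n^2 + 2*n - 8) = (n - 1)*(n + 4)*(n^2 + 6*n + 8) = (n - 1)*(n + 2)*(n + 4)*(n + 4)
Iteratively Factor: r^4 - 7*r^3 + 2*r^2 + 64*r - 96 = (r - 4)*(r^3 - 3*r^2 - 10*r + 24) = (r - 4)*(r - 2)*(r^2 - r - 12) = (r - 4)*(r - 2)*(r + 3)*(r - 4)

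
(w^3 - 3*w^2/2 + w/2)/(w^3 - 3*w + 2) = w*(2*w - 1)/(2*(w^2 + w - 2))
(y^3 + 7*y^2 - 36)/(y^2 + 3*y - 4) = (y^3 + 7*y^2 - 36)/(y^2 + 3*y - 4)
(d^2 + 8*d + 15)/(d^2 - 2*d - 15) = (d + 5)/(d - 5)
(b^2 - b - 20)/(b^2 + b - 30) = (b + 4)/(b + 6)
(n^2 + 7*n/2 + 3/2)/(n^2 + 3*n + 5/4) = 2*(n + 3)/(2*n + 5)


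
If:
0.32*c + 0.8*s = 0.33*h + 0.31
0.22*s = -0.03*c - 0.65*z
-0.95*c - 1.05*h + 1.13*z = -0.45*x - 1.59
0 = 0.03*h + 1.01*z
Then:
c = 1.4698275862069 - 41.4698275862069*z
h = -33.6666666666667*z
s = 2.70043103448276*z - 0.200431034482759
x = -168.61408045977*z - 0.43036398467433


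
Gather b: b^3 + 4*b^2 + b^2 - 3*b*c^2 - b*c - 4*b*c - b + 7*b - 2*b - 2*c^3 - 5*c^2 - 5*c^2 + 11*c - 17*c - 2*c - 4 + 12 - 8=b^3 + 5*b^2 + b*(-3*c^2 - 5*c + 4) - 2*c^3 - 10*c^2 - 8*c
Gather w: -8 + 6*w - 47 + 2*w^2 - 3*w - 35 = 2*w^2 + 3*w - 90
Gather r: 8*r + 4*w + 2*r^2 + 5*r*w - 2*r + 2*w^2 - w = 2*r^2 + r*(5*w + 6) + 2*w^2 + 3*w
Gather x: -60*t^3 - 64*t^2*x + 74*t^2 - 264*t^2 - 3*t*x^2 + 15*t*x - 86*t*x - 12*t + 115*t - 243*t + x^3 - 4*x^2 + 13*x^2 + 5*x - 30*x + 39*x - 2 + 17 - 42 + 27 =-60*t^3 - 190*t^2 - 140*t + x^3 + x^2*(9 - 3*t) + x*(-64*t^2 - 71*t + 14)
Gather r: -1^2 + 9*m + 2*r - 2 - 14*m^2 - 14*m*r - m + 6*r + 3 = -14*m^2 + 8*m + r*(8 - 14*m)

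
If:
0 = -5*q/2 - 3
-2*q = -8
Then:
No Solution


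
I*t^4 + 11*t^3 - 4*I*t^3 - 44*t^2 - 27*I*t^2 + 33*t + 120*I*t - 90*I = (t - 3)*(t - 6*I)*(t - 5*I)*(I*t - I)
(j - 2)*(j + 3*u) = j^2 + 3*j*u - 2*j - 6*u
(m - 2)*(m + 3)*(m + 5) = m^3 + 6*m^2 - m - 30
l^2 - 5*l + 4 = (l - 4)*(l - 1)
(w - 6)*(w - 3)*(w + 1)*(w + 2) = w^4 - 6*w^3 - 7*w^2 + 36*w + 36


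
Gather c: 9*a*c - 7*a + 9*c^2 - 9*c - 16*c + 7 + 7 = -7*a + 9*c^2 + c*(9*a - 25) + 14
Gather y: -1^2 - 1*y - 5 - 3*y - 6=-4*y - 12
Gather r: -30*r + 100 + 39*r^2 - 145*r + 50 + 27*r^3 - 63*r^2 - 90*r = 27*r^3 - 24*r^2 - 265*r + 150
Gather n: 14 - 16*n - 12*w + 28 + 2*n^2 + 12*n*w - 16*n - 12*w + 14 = 2*n^2 + n*(12*w - 32) - 24*w + 56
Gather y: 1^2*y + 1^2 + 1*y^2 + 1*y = y^2 + 2*y + 1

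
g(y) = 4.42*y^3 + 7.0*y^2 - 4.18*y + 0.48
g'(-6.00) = 389.18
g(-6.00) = -677.16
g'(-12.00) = 1737.26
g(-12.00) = -6579.12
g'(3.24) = 180.38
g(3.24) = 210.75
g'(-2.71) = 55.26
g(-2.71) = -24.75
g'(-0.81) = -6.82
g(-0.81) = 6.11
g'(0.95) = 21.09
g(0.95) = 6.62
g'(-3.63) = 119.73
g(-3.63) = -103.53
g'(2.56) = 118.56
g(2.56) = 109.81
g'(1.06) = 25.56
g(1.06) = 9.18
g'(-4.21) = 171.90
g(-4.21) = -187.67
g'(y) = 13.26*y^2 + 14.0*y - 4.18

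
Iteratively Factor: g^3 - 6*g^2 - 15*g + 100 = (g + 4)*(g^2 - 10*g + 25) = (g - 5)*(g + 4)*(g - 5)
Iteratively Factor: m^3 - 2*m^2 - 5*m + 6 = (m - 3)*(m^2 + m - 2) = (m - 3)*(m + 2)*(m - 1)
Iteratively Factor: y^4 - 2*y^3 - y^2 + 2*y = (y - 2)*(y^3 - y) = (y - 2)*(y + 1)*(y^2 - y) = y*(y - 2)*(y + 1)*(y - 1)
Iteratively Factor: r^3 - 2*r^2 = (r - 2)*(r^2) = r*(r - 2)*(r)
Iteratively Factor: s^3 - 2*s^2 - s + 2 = (s + 1)*(s^2 - 3*s + 2) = (s - 1)*(s + 1)*(s - 2)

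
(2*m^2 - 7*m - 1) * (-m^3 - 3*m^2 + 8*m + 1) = -2*m^5 + m^4 + 38*m^3 - 51*m^2 - 15*m - 1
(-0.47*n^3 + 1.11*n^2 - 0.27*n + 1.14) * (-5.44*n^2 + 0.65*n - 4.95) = 2.5568*n^5 - 6.3439*n^4 + 4.5168*n^3 - 11.8716*n^2 + 2.0775*n - 5.643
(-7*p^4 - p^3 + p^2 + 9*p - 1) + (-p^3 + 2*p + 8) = -7*p^4 - 2*p^3 + p^2 + 11*p + 7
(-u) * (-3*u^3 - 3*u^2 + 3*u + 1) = 3*u^4 + 3*u^3 - 3*u^2 - u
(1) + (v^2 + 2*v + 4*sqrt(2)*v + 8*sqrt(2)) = v^2 + 2*v + 4*sqrt(2)*v + 1 + 8*sqrt(2)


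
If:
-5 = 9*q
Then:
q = -5/9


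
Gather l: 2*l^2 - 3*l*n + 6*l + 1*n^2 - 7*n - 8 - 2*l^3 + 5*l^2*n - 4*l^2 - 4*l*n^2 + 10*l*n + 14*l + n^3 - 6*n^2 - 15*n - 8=-2*l^3 + l^2*(5*n - 2) + l*(-4*n^2 + 7*n + 20) + n^3 - 5*n^2 - 22*n - 16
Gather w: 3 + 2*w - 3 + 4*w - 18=6*w - 18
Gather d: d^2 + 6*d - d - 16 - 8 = d^2 + 5*d - 24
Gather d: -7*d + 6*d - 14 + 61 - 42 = 5 - d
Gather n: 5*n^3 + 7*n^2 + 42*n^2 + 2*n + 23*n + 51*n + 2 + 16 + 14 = 5*n^3 + 49*n^2 + 76*n + 32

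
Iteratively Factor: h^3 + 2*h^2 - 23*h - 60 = (h - 5)*(h^2 + 7*h + 12) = (h - 5)*(h + 4)*(h + 3)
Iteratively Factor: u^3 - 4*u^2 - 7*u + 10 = (u + 2)*(u^2 - 6*u + 5) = (u - 5)*(u + 2)*(u - 1)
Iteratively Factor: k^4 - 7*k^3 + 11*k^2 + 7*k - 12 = (k + 1)*(k^3 - 8*k^2 + 19*k - 12) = (k - 3)*(k + 1)*(k^2 - 5*k + 4) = (k - 3)*(k - 1)*(k + 1)*(k - 4)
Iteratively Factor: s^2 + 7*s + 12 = (s + 4)*(s + 3)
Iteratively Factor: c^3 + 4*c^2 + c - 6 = (c - 1)*(c^2 + 5*c + 6) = (c - 1)*(c + 3)*(c + 2)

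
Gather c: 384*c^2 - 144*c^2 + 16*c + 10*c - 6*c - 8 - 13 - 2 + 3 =240*c^2 + 20*c - 20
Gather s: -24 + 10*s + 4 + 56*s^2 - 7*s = 56*s^2 + 3*s - 20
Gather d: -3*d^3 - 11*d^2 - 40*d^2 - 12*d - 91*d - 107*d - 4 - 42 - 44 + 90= -3*d^3 - 51*d^2 - 210*d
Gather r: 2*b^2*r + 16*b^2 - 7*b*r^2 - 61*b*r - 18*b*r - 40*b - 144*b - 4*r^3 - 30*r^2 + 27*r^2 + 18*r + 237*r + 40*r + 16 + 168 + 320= 16*b^2 - 184*b - 4*r^3 + r^2*(-7*b - 3) + r*(2*b^2 - 79*b + 295) + 504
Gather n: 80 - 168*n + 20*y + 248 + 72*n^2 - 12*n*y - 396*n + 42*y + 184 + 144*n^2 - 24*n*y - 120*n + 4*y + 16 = 216*n^2 + n*(-36*y - 684) + 66*y + 528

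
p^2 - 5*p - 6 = (p - 6)*(p + 1)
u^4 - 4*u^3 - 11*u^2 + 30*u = u*(u - 5)*(u - 2)*(u + 3)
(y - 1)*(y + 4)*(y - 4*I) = y^3 + 3*y^2 - 4*I*y^2 - 4*y - 12*I*y + 16*I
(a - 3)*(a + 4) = a^2 + a - 12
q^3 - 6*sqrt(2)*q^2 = q^2*(q - 6*sqrt(2))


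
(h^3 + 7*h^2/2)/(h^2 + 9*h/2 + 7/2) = h^2/(h + 1)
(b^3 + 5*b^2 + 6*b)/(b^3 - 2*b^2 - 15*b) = (b + 2)/(b - 5)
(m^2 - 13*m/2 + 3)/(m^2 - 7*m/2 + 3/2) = (m - 6)/(m - 3)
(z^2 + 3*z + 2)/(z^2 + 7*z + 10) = (z + 1)/(z + 5)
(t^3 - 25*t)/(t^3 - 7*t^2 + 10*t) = (t + 5)/(t - 2)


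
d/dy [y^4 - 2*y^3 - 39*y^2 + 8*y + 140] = 4*y^3 - 6*y^2 - 78*y + 8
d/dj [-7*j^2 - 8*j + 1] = -14*j - 8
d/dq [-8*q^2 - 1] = -16*q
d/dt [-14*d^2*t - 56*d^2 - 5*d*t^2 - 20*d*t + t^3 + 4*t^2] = -14*d^2 - 10*d*t - 20*d + 3*t^2 + 8*t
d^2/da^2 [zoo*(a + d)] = 0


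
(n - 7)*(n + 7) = n^2 - 49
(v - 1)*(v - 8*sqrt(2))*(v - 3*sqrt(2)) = v^3 - 11*sqrt(2)*v^2 - v^2 + 11*sqrt(2)*v + 48*v - 48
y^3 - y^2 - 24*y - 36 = (y - 6)*(y + 2)*(y + 3)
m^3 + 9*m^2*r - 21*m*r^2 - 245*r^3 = (m - 5*r)*(m + 7*r)^2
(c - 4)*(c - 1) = c^2 - 5*c + 4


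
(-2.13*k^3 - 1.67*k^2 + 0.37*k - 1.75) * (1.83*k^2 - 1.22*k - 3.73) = -3.8979*k^5 - 0.4575*k^4 + 10.6594*k^3 + 2.5752*k^2 + 0.7549*k + 6.5275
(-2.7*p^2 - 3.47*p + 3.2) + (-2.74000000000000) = -2.7*p^2 - 3.47*p + 0.46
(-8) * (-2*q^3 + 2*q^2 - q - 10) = 16*q^3 - 16*q^2 + 8*q + 80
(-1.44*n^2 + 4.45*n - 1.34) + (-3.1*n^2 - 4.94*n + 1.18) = -4.54*n^2 - 0.49*n - 0.16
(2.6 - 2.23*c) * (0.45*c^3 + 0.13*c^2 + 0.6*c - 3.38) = -1.0035*c^4 + 0.8801*c^3 - 1.0*c^2 + 9.0974*c - 8.788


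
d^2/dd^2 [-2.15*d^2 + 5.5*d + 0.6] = -4.30000000000000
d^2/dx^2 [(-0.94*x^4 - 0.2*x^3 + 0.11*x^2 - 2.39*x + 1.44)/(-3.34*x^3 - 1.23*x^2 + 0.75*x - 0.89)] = (5.6843418860808e-14*x^8 + 2.8421709430404e-14*x^7 + 3.45614*x^6 + 141.00894*x^5 - 133.298112*x^4 - 81.324592*x^3 - 67.826034*x^2 + 18.906186*x + 4.549124)/(37.259704*x^9 + 41.164164*x^8 - 9.940842*x^7 + 13.159419*x^6 + 24.170013*x^5 - 7.261632*x^4 + 2.588817*x^3 + 4.424724*x^2 - 1.782225*x + 0.704969)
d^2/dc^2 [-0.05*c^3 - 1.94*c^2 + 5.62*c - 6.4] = -0.3*c - 3.88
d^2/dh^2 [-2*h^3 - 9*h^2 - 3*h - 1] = -12*h - 18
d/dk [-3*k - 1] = -3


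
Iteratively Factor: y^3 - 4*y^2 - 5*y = (y + 1)*(y^2 - 5*y) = y*(y + 1)*(y - 5)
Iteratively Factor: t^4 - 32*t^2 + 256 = (t + 4)*(t^3 - 4*t^2 - 16*t + 64) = (t - 4)*(t + 4)*(t^2 - 16) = (t - 4)^2*(t + 4)*(t + 4)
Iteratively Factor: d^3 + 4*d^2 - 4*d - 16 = (d - 2)*(d^2 + 6*d + 8) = (d - 2)*(d + 2)*(d + 4)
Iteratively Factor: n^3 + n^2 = (n)*(n^2 + n) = n^2*(n + 1)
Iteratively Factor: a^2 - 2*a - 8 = (a - 4)*(a + 2)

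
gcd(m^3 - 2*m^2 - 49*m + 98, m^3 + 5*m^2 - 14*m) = m^2 + 5*m - 14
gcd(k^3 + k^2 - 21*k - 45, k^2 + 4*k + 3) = k + 3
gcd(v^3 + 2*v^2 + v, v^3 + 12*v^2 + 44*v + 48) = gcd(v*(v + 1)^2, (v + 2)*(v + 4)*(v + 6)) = 1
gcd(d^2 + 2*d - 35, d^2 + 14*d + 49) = d + 7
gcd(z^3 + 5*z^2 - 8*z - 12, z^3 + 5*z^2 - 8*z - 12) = z^3 + 5*z^2 - 8*z - 12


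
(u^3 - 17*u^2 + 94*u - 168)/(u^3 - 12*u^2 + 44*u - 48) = (u - 7)/(u - 2)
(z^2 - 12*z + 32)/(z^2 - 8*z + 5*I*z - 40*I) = (z - 4)/(z + 5*I)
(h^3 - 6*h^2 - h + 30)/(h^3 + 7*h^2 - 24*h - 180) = (h^2 - h - 6)/(h^2 + 12*h + 36)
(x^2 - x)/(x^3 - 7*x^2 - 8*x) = (1 - x)/(-x^2 + 7*x + 8)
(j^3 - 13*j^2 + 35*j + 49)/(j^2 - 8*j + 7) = (j^2 - 6*j - 7)/(j - 1)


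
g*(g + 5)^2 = g^3 + 10*g^2 + 25*g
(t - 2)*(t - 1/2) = t^2 - 5*t/2 + 1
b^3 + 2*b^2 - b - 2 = (b - 1)*(b + 1)*(b + 2)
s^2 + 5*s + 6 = (s + 2)*(s + 3)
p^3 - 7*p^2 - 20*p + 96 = (p - 8)*(p - 3)*(p + 4)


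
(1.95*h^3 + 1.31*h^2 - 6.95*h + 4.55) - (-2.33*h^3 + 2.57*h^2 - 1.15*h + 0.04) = 4.28*h^3 - 1.26*h^2 - 5.8*h + 4.51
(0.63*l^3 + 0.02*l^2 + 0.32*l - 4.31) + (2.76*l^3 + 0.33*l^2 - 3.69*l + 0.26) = 3.39*l^3 + 0.35*l^2 - 3.37*l - 4.05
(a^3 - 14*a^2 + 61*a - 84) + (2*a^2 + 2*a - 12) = a^3 - 12*a^2 + 63*a - 96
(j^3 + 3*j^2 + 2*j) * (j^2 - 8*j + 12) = j^5 - 5*j^4 - 10*j^3 + 20*j^2 + 24*j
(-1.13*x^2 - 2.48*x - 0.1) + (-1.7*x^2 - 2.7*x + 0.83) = -2.83*x^2 - 5.18*x + 0.73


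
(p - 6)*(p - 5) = p^2 - 11*p + 30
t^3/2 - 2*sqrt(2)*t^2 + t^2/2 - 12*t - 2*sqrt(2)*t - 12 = (t/2 + 1/2)*(t - 6*sqrt(2))*(t + 2*sqrt(2))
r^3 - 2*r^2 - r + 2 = (r - 2)*(r - 1)*(r + 1)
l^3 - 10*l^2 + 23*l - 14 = (l - 7)*(l - 2)*(l - 1)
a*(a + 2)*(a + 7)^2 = a^4 + 16*a^3 + 77*a^2 + 98*a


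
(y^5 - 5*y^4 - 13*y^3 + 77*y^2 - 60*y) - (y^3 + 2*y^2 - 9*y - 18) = y^5 - 5*y^4 - 14*y^3 + 75*y^2 - 51*y + 18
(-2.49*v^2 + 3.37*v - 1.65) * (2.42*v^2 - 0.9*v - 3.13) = -6.0258*v^4 + 10.3964*v^3 + 0.7677*v^2 - 9.0631*v + 5.1645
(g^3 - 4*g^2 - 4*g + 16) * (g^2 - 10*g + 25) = g^5 - 14*g^4 + 61*g^3 - 44*g^2 - 260*g + 400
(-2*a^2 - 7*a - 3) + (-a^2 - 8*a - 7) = -3*a^2 - 15*a - 10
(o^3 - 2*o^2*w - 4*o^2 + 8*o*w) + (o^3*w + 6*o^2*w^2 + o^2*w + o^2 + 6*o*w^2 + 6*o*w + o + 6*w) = o^3*w + o^3 + 6*o^2*w^2 - o^2*w - 3*o^2 + 6*o*w^2 + 14*o*w + o + 6*w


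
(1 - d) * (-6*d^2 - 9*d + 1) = 6*d^3 + 3*d^2 - 10*d + 1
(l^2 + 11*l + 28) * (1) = l^2 + 11*l + 28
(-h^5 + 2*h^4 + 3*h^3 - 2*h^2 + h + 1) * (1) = -h^5 + 2*h^4 + 3*h^3 - 2*h^2 + h + 1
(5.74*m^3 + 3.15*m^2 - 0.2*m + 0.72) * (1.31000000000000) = 7.5194*m^3 + 4.1265*m^2 - 0.262*m + 0.9432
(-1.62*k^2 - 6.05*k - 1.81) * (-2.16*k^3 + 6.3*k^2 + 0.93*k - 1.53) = 3.4992*k^5 + 2.862*k^4 - 35.712*k^3 - 14.5509*k^2 + 7.5732*k + 2.7693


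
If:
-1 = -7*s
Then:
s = 1/7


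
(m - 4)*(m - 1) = m^2 - 5*m + 4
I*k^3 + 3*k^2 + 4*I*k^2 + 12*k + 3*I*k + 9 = (k + 3)*(k - 3*I)*(I*k + I)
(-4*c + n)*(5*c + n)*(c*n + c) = -20*c^3*n - 20*c^3 + c^2*n^2 + c^2*n + c*n^3 + c*n^2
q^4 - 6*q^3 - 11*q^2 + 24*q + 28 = (q - 7)*(q - 2)*(q + 1)*(q + 2)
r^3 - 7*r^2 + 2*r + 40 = (r - 5)*(r - 4)*(r + 2)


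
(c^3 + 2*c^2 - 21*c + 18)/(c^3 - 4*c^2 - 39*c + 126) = (c - 1)/(c - 7)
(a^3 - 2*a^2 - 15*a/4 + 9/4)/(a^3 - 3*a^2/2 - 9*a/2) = (a - 1/2)/a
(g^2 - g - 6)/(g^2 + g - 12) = (g + 2)/(g + 4)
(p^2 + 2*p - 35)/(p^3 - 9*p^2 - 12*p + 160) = (p + 7)/(p^2 - 4*p - 32)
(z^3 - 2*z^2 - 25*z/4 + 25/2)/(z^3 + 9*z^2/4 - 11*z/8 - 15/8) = 2*(2*z^2 - 9*z + 10)/(4*z^2 - z - 3)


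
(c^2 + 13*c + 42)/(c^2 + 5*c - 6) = (c + 7)/(c - 1)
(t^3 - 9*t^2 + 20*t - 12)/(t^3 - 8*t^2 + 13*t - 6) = (t - 2)/(t - 1)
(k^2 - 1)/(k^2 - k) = (k + 1)/k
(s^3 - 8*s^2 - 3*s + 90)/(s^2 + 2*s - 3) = (s^2 - 11*s + 30)/(s - 1)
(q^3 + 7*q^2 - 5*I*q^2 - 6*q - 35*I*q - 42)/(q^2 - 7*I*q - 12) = (q^2 + q*(7 - 2*I) - 14*I)/(q - 4*I)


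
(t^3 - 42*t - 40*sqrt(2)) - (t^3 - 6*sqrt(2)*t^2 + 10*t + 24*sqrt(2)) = 6*sqrt(2)*t^2 - 52*t - 64*sqrt(2)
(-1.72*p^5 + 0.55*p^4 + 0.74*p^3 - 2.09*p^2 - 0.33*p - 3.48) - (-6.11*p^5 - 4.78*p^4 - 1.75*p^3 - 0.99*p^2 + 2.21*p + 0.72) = 4.39*p^5 + 5.33*p^4 + 2.49*p^3 - 1.1*p^2 - 2.54*p - 4.2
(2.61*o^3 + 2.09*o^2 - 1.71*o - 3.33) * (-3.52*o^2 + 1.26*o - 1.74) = -9.1872*o^5 - 4.0682*o^4 + 4.1112*o^3 + 5.9304*o^2 - 1.2204*o + 5.7942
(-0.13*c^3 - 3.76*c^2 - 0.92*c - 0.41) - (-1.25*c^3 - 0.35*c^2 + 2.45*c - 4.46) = 1.12*c^3 - 3.41*c^2 - 3.37*c + 4.05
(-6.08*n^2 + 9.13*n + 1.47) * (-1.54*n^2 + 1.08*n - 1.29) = 9.3632*n^4 - 20.6266*n^3 + 15.4398*n^2 - 10.1901*n - 1.8963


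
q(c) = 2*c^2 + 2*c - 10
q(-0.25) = -10.38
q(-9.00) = 134.00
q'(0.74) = 4.96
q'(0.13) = 2.52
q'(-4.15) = -14.60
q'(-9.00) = -34.00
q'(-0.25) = 1.00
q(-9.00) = 134.00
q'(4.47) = 19.88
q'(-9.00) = -34.00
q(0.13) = -9.71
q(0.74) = -7.42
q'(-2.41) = -7.64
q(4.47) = 38.90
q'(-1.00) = -2.00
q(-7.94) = 100.21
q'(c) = 4*c + 2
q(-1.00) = -10.00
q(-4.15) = 16.14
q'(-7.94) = -29.76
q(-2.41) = -3.20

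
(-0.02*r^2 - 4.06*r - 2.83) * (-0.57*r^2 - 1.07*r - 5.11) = 0.0114*r^4 + 2.3356*r^3 + 6.0595*r^2 + 23.7747*r + 14.4613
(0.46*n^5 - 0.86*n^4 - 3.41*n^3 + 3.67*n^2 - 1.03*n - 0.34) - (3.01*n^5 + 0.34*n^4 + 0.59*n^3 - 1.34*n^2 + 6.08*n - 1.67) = -2.55*n^5 - 1.2*n^4 - 4.0*n^3 + 5.01*n^2 - 7.11*n + 1.33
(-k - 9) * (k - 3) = -k^2 - 6*k + 27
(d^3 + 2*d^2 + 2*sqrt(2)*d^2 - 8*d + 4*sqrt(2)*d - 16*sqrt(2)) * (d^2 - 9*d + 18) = d^5 - 7*d^4 + 2*sqrt(2)*d^4 - 14*sqrt(2)*d^3 - 8*d^3 - 16*sqrt(2)*d^2 + 108*d^2 - 144*d + 216*sqrt(2)*d - 288*sqrt(2)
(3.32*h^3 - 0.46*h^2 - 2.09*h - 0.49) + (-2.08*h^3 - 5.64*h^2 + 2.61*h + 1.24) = 1.24*h^3 - 6.1*h^2 + 0.52*h + 0.75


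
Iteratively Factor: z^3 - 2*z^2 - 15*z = (z + 3)*(z^2 - 5*z) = z*(z + 3)*(z - 5)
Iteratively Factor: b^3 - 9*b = (b - 3)*(b^2 + 3*b) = b*(b - 3)*(b + 3)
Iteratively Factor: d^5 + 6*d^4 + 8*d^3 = (d + 2)*(d^4 + 4*d^3) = (d + 2)*(d + 4)*(d^3) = d*(d + 2)*(d + 4)*(d^2) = d^2*(d + 2)*(d + 4)*(d)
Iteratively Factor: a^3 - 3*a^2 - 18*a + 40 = (a + 4)*(a^2 - 7*a + 10) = (a - 5)*(a + 4)*(a - 2)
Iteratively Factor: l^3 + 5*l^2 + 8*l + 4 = (l + 2)*(l^2 + 3*l + 2) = (l + 2)^2*(l + 1)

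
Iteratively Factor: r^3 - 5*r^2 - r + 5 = (r - 5)*(r^2 - 1) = (r - 5)*(r - 1)*(r + 1)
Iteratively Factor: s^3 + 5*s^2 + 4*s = (s + 1)*(s^2 + 4*s) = s*(s + 1)*(s + 4)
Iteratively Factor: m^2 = (m)*(m)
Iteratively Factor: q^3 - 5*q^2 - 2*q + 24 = (q + 2)*(q^2 - 7*q + 12) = (q - 3)*(q + 2)*(q - 4)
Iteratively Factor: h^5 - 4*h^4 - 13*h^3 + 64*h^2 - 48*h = (h - 1)*(h^4 - 3*h^3 - 16*h^2 + 48*h) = (h - 4)*(h - 1)*(h^3 + h^2 - 12*h) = (h - 4)*(h - 3)*(h - 1)*(h^2 + 4*h) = h*(h - 4)*(h - 3)*(h - 1)*(h + 4)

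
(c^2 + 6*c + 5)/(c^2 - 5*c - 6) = (c + 5)/(c - 6)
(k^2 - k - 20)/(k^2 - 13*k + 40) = (k + 4)/(k - 8)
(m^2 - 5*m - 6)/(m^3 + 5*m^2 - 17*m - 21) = (m - 6)/(m^2 + 4*m - 21)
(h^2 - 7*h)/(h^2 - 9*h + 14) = h/(h - 2)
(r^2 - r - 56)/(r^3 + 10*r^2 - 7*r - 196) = (r - 8)/(r^2 + 3*r - 28)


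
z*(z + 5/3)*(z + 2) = z^3 + 11*z^2/3 + 10*z/3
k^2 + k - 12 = (k - 3)*(k + 4)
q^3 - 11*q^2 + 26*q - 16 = (q - 8)*(q - 2)*(q - 1)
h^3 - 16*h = h*(h - 4)*(h + 4)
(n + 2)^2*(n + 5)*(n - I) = n^4 + 9*n^3 - I*n^3 + 24*n^2 - 9*I*n^2 + 20*n - 24*I*n - 20*I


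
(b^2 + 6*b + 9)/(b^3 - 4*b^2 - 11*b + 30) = (b + 3)/(b^2 - 7*b + 10)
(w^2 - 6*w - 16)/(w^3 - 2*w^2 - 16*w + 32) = (w^2 - 6*w - 16)/(w^3 - 2*w^2 - 16*w + 32)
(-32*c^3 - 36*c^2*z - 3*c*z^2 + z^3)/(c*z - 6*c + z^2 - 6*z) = (-32*c^2 - 4*c*z + z^2)/(z - 6)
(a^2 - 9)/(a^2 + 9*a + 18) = (a - 3)/(a + 6)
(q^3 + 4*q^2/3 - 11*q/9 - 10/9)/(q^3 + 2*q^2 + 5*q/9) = (3*q^2 - q - 2)/(q*(3*q + 1))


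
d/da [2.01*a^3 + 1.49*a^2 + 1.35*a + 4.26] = 6.03*a^2 + 2.98*a + 1.35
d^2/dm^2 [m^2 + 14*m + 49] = 2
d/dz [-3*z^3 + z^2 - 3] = z*(2 - 9*z)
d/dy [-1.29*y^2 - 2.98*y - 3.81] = -2.58*y - 2.98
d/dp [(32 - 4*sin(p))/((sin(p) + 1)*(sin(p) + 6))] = 4*(sin(p)^2 - 16*sin(p) - 62)*cos(p)/((sin(p) + 1)^2*(sin(p) + 6)^2)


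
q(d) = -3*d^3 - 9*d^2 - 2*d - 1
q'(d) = -9*d^2 - 18*d - 2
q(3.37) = -224.77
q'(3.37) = -164.87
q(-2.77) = -0.75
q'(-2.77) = -21.20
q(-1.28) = -6.89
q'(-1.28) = 6.29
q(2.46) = -105.05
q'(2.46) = -100.74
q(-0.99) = -4.93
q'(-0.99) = 7.00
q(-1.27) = -6.83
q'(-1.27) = 6.34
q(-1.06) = -5.42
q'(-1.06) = 6.97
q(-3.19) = 11.18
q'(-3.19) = -36.16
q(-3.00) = 5.00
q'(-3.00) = -29.00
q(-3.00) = 5.00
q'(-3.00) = -29.00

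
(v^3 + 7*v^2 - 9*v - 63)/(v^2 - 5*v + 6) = (v^2 + 10*v + 21)/(v - 2)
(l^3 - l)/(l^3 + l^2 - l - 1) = l/(l + 1)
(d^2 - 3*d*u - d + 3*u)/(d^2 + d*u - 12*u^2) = (d - 1)/(d + 4*u)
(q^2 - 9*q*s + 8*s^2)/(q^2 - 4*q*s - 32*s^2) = (q - s)/(q + 4*s)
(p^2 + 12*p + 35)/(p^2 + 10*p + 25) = (p + 7)/(p + 5)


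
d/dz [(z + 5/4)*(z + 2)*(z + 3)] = 3*z^2 + 25*z/2 + 49/4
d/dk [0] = 0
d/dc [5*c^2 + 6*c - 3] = 10*c + 6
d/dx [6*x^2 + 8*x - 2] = 12*x + 8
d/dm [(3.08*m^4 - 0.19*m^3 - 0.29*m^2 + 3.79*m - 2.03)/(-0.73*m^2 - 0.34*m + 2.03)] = (-4.4968*m^5 - 3.0029*m^4 + 25.1388*m^3 + 1.7082*m^2 - 4.1412*m + 7.0035)/(0.5329*m^4 + 0.4964*m^3 - 2.8482*m^2 - 1.3804*m + 4.1209)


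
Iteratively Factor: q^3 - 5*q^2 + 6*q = (q - 3)*(q^2 - 2*q) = q*(q - 3)*(q - 2)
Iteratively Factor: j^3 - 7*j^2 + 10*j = (j - 5)*(j^2 - 2*j) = j*(j - 5)*(j - 2)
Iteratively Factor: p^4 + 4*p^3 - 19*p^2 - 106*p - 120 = (p + 3)*(p^3 + p^2 - 22*p - 40) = (p - 5)*(p + 3)*(p^2 + 6*p + 8) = (p - 5)*(p + 2)*(p + 3)*(p + 4)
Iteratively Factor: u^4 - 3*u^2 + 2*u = (u + 2)*(u^3 - 2*u^2 + u) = u*(u + 2)*(u^2 - 2*u + 1) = u*(u - 1)*(u + 2)*(u - 1)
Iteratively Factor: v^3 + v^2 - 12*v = (v - 3)*(v^2 + 4*v) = (v - 3)*(v + 4)*(v)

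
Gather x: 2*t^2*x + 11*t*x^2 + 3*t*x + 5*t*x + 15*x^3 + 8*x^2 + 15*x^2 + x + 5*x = 15*x^3 + x^2*(11*t + 23) + x*(2*t^2 + 8*t + 6)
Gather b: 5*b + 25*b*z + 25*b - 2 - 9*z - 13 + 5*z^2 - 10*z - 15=b*(25*z + 30) + 5*z^2 - 19*z - 30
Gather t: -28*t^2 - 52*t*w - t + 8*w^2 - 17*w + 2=-28*t^2 + t*(-52*w - 1) + 8*w^2 - 17*w + 2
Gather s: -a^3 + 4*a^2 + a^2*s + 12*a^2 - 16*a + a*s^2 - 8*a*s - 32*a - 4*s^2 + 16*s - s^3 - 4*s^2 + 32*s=-a^3 + 16*a^2 - 48*a - s^3 + s^2*(a - 8) + s*(a^2 - 8*a + 48)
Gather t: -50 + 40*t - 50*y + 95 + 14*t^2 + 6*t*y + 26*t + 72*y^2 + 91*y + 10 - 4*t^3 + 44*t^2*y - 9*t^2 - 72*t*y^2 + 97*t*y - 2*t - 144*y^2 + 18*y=-4*t^3 + t^2*(44*y + 5) + t*(-72*y^2 + 103*y + 64) - 72*y^2 + 59*y + 55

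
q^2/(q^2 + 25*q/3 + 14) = 3*q^2/(3*q^2 + 25*q + 42)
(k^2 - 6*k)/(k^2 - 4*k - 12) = k/(k + 2)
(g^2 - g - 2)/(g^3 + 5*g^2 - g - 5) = (g - 2)/(g^2 + 4*g - 5)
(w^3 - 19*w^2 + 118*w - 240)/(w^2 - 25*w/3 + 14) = 3*(w^2 - 13*w + 40)/(3*w - 7)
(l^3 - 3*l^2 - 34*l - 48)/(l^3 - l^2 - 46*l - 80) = (l + 3)/(l + 5)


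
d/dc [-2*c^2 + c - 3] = 1 - 4*c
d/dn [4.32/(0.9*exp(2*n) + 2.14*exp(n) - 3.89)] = (-7.776*exp(n) - 9.2448)*exp(n)/(0.9*exp(2*n) + 2.14*exp(n) - 3.89)^2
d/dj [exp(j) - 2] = exp(j)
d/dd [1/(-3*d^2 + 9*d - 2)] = 3*(2*d - 3)/(3*d^2 - 9*d + 2)^2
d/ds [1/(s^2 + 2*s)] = 2*(-s - 1)/(s^2*(s + 2)^2)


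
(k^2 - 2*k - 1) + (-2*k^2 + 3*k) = -k^2 + k - 1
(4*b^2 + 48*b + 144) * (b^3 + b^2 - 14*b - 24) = 4*b^5 + 52*b^4 + 136*b^3 - 624*b^2 - 3168*b - 3456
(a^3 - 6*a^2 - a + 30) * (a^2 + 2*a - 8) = a^5 - 4*a^4 - 21*a^3 + 76*a^2 + 68*a - 240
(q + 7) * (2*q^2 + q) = 2*q^3 + 15*q^2 + 7*q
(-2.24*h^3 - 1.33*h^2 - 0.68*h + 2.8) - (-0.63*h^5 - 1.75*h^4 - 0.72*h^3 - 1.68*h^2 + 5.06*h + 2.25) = 0.63*h^5 + 1.75*h^4 - 1.52*h^3 + 0.35*h^2 - 5.74*h + 0.55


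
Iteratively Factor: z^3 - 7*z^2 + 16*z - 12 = (z - 3)*(z^2 - 4*z + 4) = (z - 3)*(z - 2)*(z - 2)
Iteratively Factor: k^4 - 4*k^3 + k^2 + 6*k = (k)*(k^3 - 4*k^2 + k + 6) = k*(k + 1)*(k^2 - 5*k + 6) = k*(k - 2)*(k + 1)*(k - 3)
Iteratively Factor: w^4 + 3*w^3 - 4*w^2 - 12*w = (w + 3)*(w^3 - 4*w) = w*(w + 3)*(w^2 - 4) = w*(w - 2)*(w + 3)*(w + 2)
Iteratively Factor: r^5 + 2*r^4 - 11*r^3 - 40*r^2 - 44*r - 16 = (r + 1)*(r^4 + r^3 - 12*r^2 - 28*r - 16) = (r - 4)*(r + 1)*(r^3 + 5*r^2 + 8*r + 4) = (r - 4)*(r + 1)*(r + 2)*(r^2 + 3*r + 2) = (r - 4)*(r + 1)*(r + 2)^2*(r + 1)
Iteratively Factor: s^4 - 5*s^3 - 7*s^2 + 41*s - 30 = (s - 2)*(s^3 - 3*s^2 - 13*s + 15) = (s - 2)*(s - 1)*(s^2 - 2*s - 15) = (s - 2)*(s - 1)*(s + 3)*(s - 5)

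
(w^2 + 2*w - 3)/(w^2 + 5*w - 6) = (w + 3)/(w + 6)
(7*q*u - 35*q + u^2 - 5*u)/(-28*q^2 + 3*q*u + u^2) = (5 - u)/(4*q - u)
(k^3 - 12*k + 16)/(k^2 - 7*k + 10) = (k^2 + 2*k - 8)/(k - 5)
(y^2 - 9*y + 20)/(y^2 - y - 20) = (y - 4)/(y + 4)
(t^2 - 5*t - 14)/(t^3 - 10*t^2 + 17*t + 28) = (t + 2)/(t^2 - 3*t - 4)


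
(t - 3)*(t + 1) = t^2 - 2*t - 3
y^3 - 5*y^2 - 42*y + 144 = (y - 8)*(y - 3)*(y + 6)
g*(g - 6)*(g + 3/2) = g^3 - 9*g^2/2 - 9*g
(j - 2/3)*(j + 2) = j^2 + 4*j/3 - 4/3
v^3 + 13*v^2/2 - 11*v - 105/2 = (v - 3)*(v + 5/2)*(v + 7)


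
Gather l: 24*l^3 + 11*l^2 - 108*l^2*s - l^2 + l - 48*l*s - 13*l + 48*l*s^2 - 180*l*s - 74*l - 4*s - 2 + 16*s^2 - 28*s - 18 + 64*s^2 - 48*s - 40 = 24*l^3 + l^2*(10 - 108*s) + l*(48*s^2 - 228*s - 86) + 80*s^2 - 80*s - 60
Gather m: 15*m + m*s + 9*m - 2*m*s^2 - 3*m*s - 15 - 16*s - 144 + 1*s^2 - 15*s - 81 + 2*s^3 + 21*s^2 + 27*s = m*(-2*s^2 - 2*s + 24) + 2*s^3 + 22*s^2 - 4*s - 240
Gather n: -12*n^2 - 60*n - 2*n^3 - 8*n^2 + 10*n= -2*n^3 - 20*n^2 - 50*n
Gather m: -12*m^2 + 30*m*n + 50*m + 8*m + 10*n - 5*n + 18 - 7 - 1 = -12*m^2 + m*(30*n + 58) + 5*n + 10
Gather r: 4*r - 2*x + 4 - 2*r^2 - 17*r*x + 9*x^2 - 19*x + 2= -2*r^2 + r*(4 - 17*x) + 9*x^2 - 21*x + 6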